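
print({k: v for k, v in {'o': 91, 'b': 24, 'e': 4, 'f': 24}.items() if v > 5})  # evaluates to {'o': 91, 'b': 24, 'f': 24}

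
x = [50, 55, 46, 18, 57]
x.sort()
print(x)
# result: [18, 46, 50, 55, 57]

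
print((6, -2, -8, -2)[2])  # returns -8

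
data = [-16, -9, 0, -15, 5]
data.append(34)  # [-16, -9, 0, -15, 5, 34]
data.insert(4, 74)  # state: [-16, -9, 0, -15, 74, 5, 34]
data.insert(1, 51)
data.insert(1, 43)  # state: [-16, 43, 51, -9, 0, -15, 74, 5, 34]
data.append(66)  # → [-16, 43, 51, -9, 0, -15, 74, 5, 34, 66]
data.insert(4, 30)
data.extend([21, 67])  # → [-16, 43, 51, -9, 30, 0, -15, 74, 5, 34, 66, 21, 67]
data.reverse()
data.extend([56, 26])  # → [67, 21, 66, 34, 5, 74, -15, 0, 30, -9, 51, 43, -16, 56, 26]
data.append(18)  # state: [67, 21, 66, 34, 5, 74, -15, 0, 30, -9, 51, 43, -16, 56, 26, 18]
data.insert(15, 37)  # [67, 21, 66, 34, 5, 74, -15, 0, 30, -9, 51, 43, -16, 56, 26, 37, 18]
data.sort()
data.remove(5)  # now [-16, -15, -9, 0, 18, 21, 26, 30, 34, 37, 43, 51, 56, 66, 67, 74]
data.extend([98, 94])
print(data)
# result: [-16, -15, -9, 0, 18, 21, 26, 30, 34, 37, 43, 51, 56, 66, 67, 74, 98, 94]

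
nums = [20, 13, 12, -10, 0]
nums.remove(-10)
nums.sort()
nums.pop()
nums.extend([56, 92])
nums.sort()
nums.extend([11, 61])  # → [0, 12, 13, 56, 92, 11, 61]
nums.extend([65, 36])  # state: [0, 12, 13, 56, 92, 11, 61, 65, 36]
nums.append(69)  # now [0, 12, 13, 56, 92, 11, 61, 65, 36, 69]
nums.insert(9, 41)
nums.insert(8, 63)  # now [0, 12, 13, 56, 92, 11, 61, 65, 63, 36, 41, 69]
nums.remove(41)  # [0, 12, 13, 56, 92, 11, 61, 65, 63, 36, 69]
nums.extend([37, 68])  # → [0, 12, 13, 56, 92, 11, 61, 65, 63, 36, 69, 37, 68]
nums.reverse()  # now [68, 37, 69, 36, 63, 65, 61, 11, 92, 56, 13, 12, 0]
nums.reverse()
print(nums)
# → [0, 12, 13, 56, 92, 11, 61, 65, 63, 36, 69, 37, 68]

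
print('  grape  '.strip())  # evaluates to grape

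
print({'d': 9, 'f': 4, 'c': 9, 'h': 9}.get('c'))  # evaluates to 9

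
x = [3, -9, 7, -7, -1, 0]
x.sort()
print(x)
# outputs [-9, -7, -1, 0, 3, 7]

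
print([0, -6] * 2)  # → [0, -6, 0, -6]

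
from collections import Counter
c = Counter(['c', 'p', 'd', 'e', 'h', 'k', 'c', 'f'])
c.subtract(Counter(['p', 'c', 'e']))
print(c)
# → Counter({'c': 1, 'd': 1, 'h': 1, 'k': 1, 'f': 1, 'p': 0, 'e': 0})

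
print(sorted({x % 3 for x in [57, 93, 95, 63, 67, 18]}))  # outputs [0, 1, 2]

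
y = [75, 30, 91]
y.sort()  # [30, 75, 91]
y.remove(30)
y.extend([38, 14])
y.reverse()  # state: [14, 38, 91, 75]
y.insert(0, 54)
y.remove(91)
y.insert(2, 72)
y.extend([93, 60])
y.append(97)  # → [54, 14, 72, 38, 75, 93, 60, 97]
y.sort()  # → [14, 38, 54, 60, 72, 75, 93, 97]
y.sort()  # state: [14, 38, 54, 60, 72, 75, 93, 97]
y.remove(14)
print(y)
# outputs [38, 54, 60, 72, 75, 93, 97]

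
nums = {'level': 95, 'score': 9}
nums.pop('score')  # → 9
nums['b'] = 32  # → {'level': 95, 'b': 32}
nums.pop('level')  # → 95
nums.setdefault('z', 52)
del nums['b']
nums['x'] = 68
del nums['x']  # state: {'z': 52}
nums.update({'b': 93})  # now {'z': 52, 'b': 93}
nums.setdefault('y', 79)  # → 79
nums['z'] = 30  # {'z': 30, 'b': 93, 'y': 79}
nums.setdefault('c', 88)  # 88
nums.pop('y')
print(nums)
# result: {'z': 30, 'b': 93, 'c': 88}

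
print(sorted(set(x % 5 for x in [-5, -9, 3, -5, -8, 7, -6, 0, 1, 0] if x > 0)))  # [1, 2, 3]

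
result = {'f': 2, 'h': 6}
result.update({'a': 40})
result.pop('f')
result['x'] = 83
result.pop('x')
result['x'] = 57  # {'h': 6, 'a': 40, 'x': 57}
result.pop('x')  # 57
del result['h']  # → {'a': 40}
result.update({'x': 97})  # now {'a': 40, 'x': 97}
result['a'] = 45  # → {'a': 45, 'x': 97}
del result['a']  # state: {'x': 97}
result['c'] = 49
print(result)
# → {'x': 97, 'c': 49}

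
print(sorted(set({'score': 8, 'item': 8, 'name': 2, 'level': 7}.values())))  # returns [2, 7, 8]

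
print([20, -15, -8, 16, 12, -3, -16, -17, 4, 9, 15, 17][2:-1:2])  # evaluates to [-8, 12, -16, 4, 15]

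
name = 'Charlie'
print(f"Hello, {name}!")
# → Hello, Charlie!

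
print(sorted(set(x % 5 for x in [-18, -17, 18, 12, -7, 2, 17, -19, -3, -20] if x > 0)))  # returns [2, 3]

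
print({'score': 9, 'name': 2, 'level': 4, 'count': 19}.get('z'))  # None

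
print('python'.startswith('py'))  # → True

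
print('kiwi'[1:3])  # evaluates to iw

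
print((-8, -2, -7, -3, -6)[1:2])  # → (-2,)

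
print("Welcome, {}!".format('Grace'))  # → Welcome, Grace!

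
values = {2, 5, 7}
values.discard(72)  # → {2, 5, 7}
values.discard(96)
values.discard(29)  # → {2, 5, 7}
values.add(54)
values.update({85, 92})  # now {2, 5, 7, 54, 85, 92}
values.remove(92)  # {2, 5, 7, 54, 85}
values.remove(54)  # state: {2, 5, 7, 85}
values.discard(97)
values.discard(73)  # {2, 5, 7, 85}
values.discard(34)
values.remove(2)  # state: {5, 7, 85}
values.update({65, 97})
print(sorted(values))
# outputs [5, 7, 65, 85, 97]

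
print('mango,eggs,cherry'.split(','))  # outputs ['mango', 'eggs', 'cherry']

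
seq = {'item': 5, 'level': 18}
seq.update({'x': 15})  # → {'item': 5, 'level': 18, 'x': 15}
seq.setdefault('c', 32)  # 32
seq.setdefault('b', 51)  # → 51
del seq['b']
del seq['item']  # {'level': 18, 'x': 15, 'c': 32}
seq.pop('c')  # 32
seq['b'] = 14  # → {'level': 18, 'x': 15, 'b': 14}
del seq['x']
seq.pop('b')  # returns 14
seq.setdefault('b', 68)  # 68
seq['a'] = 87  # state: {'level': 18, 'b': 68, 'a': 87}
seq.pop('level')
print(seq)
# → {'b': 68, 'a': 87}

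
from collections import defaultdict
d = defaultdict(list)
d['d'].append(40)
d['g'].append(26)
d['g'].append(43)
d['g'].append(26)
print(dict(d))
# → {'d': [40], 'g': [26, 43, 26]}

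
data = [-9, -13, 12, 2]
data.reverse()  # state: [2, 12, -13, -9]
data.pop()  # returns -9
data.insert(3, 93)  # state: [2, 12, -13, 93]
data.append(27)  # [2, 12, -13, 93, 27]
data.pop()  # 27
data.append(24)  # [2, 12, -13, 93, 24]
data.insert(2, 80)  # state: [2, 12, 80, -13, 93, 24]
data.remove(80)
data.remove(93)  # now [2, 12, -13, 24]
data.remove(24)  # [2, 12, -13]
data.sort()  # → [-13, 2, 12]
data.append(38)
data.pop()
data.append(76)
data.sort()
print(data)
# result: [-13, 2, 12, 76]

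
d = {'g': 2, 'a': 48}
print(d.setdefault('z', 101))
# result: 101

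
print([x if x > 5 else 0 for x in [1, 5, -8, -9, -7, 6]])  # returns [0, 0, 0, 0, 0, 6]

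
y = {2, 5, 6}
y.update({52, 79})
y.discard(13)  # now {2, 5, 6, 52, 79}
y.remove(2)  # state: {5, 6, 52, 79}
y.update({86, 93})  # {5, 6, 52, 79, 86, 93}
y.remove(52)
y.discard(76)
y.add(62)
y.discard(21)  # {5, 6, 62, 79, 86, 93}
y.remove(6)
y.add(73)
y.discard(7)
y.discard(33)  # {5, 62, 73, 79, 86, 93}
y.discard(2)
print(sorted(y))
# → [5, 62, 73, 79, 86, 93]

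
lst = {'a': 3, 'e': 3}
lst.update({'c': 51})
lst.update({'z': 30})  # {'a': 3, 'e': 3, 'c': 51, 'z': 30}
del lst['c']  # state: {'a': 3, 'e': 3, 'z': 30}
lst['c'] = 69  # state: {'a': 3, 'e': 3, 'z': 30, 'c': 69}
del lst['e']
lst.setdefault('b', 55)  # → 55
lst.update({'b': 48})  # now {'a': 3, 'z': 30, 'c': 69, 'b': 48}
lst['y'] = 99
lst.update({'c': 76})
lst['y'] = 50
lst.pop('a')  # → 3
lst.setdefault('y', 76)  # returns 50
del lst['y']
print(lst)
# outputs {'z': 30, 'c': 76, 'b': 48}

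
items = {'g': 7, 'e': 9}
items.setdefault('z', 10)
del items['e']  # {'g': 7, 'z': 10}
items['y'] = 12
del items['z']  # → {'g': 7, 'y': 12}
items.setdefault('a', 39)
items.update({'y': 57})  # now {'g': 7, 'y': 57, 'a': 39}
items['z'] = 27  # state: {'g': 7, 'y': 57, 'a': 39, 'z': 27}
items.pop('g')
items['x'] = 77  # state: {'y': 57, 'a': 39, 'z': 27, 'x': 77}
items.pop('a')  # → 39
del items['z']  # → {'y': 57, 'x': 77}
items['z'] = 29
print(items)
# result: {'y': 57, 'x': 77, 'z': 29}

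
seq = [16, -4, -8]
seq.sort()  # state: [-8, -4, 16]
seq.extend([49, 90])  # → [-8, -4, 16, 49, 90]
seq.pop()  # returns 90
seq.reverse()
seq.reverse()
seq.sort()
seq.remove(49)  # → [-8, -4, 16]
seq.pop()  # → 16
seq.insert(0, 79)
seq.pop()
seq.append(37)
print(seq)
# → [79, -8, 37]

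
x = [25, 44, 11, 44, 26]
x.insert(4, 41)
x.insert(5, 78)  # [25, 44, 11, 44, 41, 78, 26]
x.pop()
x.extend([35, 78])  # [25, 44, 11, 44, 41, 78, 35, 78]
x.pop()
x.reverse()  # [35, 78, 41, 44, 11, 44, 25]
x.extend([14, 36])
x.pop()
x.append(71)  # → [35, 78, 41, 44, 11, 44, 25, 14, 71]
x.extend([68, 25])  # [35, 78, 41, 44, 11, 44, 25, 14, 71, 68, 25]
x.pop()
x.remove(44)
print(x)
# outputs [35, 78, 41, 11, 44, 25, 14, 71, 68]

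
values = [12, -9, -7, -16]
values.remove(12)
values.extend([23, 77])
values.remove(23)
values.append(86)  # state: [-9, -7, -16, 77, 86]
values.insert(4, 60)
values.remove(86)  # [-9, -7, -16, 77, 60]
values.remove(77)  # [-9, -7, -16, 60]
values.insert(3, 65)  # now [-9, -7, -16, 65, 60]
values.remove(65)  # [-9, -7, -16, 60]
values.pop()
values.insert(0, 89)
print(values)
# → [89, -9, -7, -16]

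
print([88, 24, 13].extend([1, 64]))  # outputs None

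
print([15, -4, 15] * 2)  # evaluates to [15, -4, 15, 15, -4, 15]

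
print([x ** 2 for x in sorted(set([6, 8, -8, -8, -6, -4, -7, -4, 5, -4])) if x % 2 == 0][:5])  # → [64, 36, 16, 36, 64]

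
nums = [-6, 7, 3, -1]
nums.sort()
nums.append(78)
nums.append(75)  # [-6, -1, 3, 7, 78, 75]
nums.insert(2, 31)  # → [-6, -1, 31, 3, 7, 78, 75]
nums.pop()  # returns 75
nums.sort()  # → [-6, -1, 3, 7, 31, 78]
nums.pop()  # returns 78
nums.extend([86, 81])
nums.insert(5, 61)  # [-6, -1, 3, 7, 31, 61, 86, 81]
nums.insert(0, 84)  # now [84, -6, -1, 3, 7, 31, 61, 86, 81]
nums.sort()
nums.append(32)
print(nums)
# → [-6, -1, 3, 7, 31, 61, 81, 84, 86, 32]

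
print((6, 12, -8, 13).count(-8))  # 1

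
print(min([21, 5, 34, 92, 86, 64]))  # 5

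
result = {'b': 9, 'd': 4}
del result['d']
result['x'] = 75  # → {'b': 9, 'x': 75}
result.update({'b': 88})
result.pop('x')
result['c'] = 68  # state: {'b': 88, 'c': 68}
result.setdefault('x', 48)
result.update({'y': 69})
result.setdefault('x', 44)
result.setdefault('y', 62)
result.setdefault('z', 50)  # 50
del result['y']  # {'b': 88, 'c': 68, 'x': 48, 'z': 50}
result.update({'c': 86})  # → {'b': 88, 'c': 86, 'x': 48, 'z': 50}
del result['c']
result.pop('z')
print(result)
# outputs {'b': 88, 'x': 48}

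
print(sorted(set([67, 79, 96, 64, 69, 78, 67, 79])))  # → [64, 67, 69, 78, 79, 96]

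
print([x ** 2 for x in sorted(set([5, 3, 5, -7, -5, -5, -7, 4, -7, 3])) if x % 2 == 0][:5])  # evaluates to [16]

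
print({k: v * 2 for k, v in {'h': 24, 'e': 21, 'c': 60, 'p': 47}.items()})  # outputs {'h': 48, 'e': 42, 'c': 120, 'p': 94}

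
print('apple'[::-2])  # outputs epa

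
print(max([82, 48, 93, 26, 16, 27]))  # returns 93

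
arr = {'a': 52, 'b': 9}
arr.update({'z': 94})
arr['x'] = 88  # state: {'a': 52, 'b': 9, 'z': 94, 'x': 88}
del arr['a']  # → {'b': 9, 'z': 94, 'x': 88}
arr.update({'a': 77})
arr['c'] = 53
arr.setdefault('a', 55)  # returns 77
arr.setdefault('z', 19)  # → 94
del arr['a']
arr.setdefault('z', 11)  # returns 94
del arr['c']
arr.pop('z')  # 94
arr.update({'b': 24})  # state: {'b': 24, 'x': 88}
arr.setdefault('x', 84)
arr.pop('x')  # 88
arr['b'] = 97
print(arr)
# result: {'b': 97}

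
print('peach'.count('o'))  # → 0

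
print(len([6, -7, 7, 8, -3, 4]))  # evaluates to 6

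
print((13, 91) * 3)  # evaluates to (13, 91, 13, 91, 13, 91)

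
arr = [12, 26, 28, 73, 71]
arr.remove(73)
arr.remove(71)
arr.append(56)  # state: [12, 26, 28, 56]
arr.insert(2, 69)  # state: [12, 26, 69, 28, 56]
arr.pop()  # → 56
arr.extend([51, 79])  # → [12, 26, 69, 28, 51, 79]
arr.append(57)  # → [12, 26, 69, 28, 51, 79, 57]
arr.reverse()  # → [57, 79, 51, 28, 69, 26, 12]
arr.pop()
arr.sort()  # [26, 28, 51, 57, 69, 79]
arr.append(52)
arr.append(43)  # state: [26, 28, 51, 57, 69, 79, 52, 43]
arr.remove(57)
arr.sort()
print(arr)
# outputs [26, 28, 43, 51, 52, 69, 79]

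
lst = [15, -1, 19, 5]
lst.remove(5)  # [15, -1, 19]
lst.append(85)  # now [15, -1, 19, 85]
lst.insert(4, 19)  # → [15, -1, 19, 85, 19]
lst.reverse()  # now [19, 85, 19, -1, 15]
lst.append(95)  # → [19, 85, 19, -1, 15, 95]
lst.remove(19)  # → [85, 19, -1, 15, 95]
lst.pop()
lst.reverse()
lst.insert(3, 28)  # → [15, -1, 19, 28, 85]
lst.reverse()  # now [85, 28, 19, -1, 15]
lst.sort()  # [-1, 15, 19, 28, 85]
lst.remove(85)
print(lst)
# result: [-1, 15, 19, 28]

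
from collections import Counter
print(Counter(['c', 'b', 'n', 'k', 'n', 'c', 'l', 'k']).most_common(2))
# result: [('c', 2), ('n', 2)]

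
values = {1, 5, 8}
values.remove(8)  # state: {1, 5}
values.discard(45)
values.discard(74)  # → {1, 5}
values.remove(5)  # {1}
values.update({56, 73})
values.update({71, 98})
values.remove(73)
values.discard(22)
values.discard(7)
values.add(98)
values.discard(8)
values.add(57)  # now {1, 56, 57, 71, 98}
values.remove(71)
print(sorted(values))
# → [1, 56, 57, 98]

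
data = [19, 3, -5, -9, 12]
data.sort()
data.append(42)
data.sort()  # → [-9, -5, 3, 12, 19, 42]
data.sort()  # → [-9, -5, 3, 12, 19, 42]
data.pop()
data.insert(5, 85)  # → [-9, -5, 3, 12, 19, 85]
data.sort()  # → [-9, -5, 3, 12, 19, 85]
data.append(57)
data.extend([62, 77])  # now [-9, -5, 3, 12, 19, 85, 57, 62, 77]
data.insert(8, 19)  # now [-9, -5, 3, 12, 19, 85, 57, 62, 19, 77]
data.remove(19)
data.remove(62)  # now [-9, -5, 3, 12, 85, 57, 19, 77]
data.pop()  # 77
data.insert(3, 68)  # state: [-9, -5, 3, 68, 12, 85, 57, 19]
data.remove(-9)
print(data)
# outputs [-5, 3, 68, 12, 85, 57, 19]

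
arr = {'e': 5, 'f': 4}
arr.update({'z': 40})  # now {'e': 5, 'f': 4, 'z': 40}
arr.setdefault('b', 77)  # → 77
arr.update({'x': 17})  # {'e': 5, 'f': 4, 'z': 40, 'b': 77, 'x': 17}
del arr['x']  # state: {'e': 5, 'f': 4, 'z': 40, 'b': 77}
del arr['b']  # {'e': 5, 'f': 4, 'z': 40}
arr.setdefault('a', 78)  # 78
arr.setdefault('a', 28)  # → 78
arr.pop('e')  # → 5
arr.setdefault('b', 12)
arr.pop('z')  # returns 40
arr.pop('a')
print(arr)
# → {'f': 4, 'b': 12}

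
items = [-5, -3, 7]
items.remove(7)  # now [-5, -3]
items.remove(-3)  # [-5]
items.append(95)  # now [-5, 95]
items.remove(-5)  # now [95]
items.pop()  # 95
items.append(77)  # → [77]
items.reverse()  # [77]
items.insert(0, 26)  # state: [26, 77]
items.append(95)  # [26, 77, 95]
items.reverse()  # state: [95, 77, 26]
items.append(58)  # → [95, 77, 26, 58]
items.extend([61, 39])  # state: [95, 77, 26, 58, 61, 39]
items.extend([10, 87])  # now [95, 77, 26, 58, 61, 39, 10, 87]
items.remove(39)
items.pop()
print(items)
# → [95, 77, 26, 58, 61, 10]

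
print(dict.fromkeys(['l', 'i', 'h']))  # {'l': None, 'i': None, 'h': None}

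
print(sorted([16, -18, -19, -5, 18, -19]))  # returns [-19, -19, -18, -5, 16, 18]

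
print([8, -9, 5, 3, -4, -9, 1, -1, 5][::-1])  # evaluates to [5, -1, 1, -9, -4, 3, 5, -9, 8]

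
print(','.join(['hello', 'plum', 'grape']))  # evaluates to hello,plum,grape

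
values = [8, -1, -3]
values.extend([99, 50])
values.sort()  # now [-3, -1, 8, 50, 99]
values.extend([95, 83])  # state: [-3, -1, 8, 50, 99, 95, 83]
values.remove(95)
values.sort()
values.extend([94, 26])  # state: [-3, -1, 8, 50, 83, 99, 94, 26]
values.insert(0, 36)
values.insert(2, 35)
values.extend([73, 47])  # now [36, -3, 35, -1, 8, 50, 83, 99, 94, 26, 73, 47]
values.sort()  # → [-3, -1, 8, 26, 35, 36, 47, 50, 73, 83, 94, 99]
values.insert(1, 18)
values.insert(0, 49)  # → [49, -3, 18, -1, 8, 26, 35, 36, 47, 50, 73, 83, 94, 99]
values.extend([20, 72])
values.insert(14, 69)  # [49, -3, 18, -1, 8, 26, 35, 36, 47, 50, 73, 83, 94, 99, 69, 20, 72]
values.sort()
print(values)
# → [-3, -1, 8, 18, 20, 26, 35, 36, 47, 49, 50, 69, 72, 73, 83, 94, 99]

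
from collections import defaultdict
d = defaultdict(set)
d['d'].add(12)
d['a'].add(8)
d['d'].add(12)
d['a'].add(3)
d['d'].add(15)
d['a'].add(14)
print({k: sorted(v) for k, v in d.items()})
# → {'d': [12, 15], 'a': [3, 8, 14]}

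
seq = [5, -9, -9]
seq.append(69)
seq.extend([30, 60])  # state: [5, -9, -9, 69, 30, 60]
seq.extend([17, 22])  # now [5, -9, -9, 69, 30, 60, 17, 22]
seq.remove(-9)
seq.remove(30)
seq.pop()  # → 22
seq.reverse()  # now [17, 60, 69, -9, 5]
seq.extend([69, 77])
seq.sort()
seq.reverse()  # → [77, 69, 69, 60, 17, 5, -9]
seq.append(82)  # [77, 69, 69, 60, 17, 5, -9, 82]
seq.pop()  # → 82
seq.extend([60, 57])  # [77, 69, 69, 60, 17, 5, -9, 60, 57]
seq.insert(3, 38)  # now [77, 69, 69, 38, 60, 17, 5, -9, 60, 57]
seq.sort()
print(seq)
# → [-9, 5, 17, 38, 57, 60, 60, 69, 69, 77]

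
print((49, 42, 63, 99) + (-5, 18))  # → (49, 42, 63, 99, -5, 18)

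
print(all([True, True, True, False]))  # False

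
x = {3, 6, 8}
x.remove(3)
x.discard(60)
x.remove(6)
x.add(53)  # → {8, 53}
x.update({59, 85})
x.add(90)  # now {8, 53, 59, 85, 90}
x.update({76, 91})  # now {8, 53, 59, 76, 85, 90, 91}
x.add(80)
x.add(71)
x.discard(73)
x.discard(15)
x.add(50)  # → {8, 50, 53, 59, 71, 76, 80, 85, 90, 91}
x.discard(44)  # {8, 50, 53, 59, 71, 76, 80, 85, 90, 91}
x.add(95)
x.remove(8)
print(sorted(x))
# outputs [50, 53, 59, 71, 76, 80, 85, 90, 91, 95]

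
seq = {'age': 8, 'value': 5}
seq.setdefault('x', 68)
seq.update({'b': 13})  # {'age': 8, 'value': 5, 'x': 68, 'b': 13}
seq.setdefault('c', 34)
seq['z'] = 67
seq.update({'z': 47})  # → {'age': 8, 'value': 5, 'x': 68, 'b': 13, 'c': 34, 'z': 47}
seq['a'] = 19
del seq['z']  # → {'age': 8, 'value': 5, 'x': 68, 'b': 13, 'c': 34, 'a': 19}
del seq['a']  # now {'age': 8, 'value': 5, 'x': 68, 'b': 13, 'c': 34}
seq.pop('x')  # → 68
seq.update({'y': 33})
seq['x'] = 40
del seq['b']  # {'age': 8, 'value': 5, 'c': 34, 'y': 33, 'x': 40}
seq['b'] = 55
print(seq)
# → {'age': 8, 'value': 5, 'c': 34, 'y': 33, 'x': 40, 'b': 55}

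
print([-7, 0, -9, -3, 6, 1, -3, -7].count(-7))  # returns 2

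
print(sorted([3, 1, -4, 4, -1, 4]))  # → [-4, -1, 1, 3, 4, 4]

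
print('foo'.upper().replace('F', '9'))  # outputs 9OO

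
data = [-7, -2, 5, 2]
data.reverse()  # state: [2, 5, -2, -7]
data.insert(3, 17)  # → [2, 5, -2, 17, -7]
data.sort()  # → [-7, -2, 2, 5, 17]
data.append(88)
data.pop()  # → 88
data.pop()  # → 17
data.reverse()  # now [5, 2, -2, -7]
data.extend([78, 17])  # [5, 2, -2, -7, 78, 17]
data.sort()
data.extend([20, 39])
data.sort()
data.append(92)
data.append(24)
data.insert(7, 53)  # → [-7, -2, 2, 5, 17, 20, 39, 53, 78, 92, 24]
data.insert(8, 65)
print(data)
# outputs [-7, -2, 2, 5, 17, 20, 39, 53, 65, 78, 92, 24]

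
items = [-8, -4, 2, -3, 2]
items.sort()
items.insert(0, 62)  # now [62, -8, -4, -3, 2, 2]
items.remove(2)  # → [62, -8, -4, -3, 2]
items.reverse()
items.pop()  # 62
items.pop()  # -8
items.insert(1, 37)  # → [2, 37, -3, -4]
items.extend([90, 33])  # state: [2, 37, -3, -4, 90, 33]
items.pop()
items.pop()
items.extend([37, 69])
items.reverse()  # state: [69, 37, -4, -3, 37, 2]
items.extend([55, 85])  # [69, 37, -4, -3, 37, 2, 55, 85]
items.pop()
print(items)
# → [69, 37, -4, -3, 37, 2, 55]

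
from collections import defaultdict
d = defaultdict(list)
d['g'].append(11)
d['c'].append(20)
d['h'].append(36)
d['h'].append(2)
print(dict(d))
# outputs {'g': [11], 'c': [20], 'h': [36, 2]}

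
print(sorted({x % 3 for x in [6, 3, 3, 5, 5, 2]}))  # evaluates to [0, 2]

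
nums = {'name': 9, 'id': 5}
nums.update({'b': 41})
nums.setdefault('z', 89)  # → 89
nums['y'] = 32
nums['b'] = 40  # {'name': 9, 'id': 5, 'b': 40, 'z': 89, 'y': 32}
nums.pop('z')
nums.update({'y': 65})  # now {'name': 9, 'id': 5, 'b': 40, 'y': 65}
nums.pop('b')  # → 40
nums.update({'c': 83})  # {'name': 9, 'id': 5, 'y': 65, 'c': 83}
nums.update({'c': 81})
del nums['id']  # {'name': 9, 'y': 65, 'c': 81}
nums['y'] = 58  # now {'name': 9, 'y': 58, 'c': 81}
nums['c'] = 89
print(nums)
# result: {'name': 9, 'y': 58, 'c': 89}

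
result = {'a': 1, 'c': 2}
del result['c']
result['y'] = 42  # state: {'a': 1, 'y': 42}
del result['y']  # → {'a': 1}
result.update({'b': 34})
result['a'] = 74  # {'a': 74, 'b': 34}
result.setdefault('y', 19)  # 19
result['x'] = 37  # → {'a': 74, 'b': 34, 'y': 19, 'x': 37}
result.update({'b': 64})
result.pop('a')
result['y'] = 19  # {'b': 64, 'y': 19, 'x': 37}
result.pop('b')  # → 64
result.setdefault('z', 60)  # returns 60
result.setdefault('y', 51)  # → 19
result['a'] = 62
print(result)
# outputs {'y': 19, 'x': 37, 'z': 60, 'a': 62}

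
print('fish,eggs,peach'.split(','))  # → ['fish', 'eggs', 'peach']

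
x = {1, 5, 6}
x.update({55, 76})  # {1, 5, 6, 55, 76}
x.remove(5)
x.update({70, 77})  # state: {1, 6, 55, 70, 76, 77}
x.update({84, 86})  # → {1, 6, 55, 70, 76, 77, 84, 86}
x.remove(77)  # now {1, 6, 55, 70, 76, 84, 86}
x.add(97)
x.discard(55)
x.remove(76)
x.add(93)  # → {1, 6, 70, 84, 86, 93, 97}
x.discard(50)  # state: {1, 6, 70, 84, 86, 93, 97}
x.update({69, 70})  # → {1, 6, 69, 70, 84, 86, 93, 97}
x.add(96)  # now {1, 6, 69, 70, 84, 86, 93, 96, 97}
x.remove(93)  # {1, 6, 69, 70, 84, 86, 96, 97}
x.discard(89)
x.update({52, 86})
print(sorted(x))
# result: [1, 6, 52, 69, 70, 84, 86, 96, 97]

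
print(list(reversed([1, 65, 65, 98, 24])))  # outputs [24, 98, 65, 65, 1]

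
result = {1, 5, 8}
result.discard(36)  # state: {1, 5, 8}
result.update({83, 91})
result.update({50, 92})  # {1, 5, 8, 50, 83, 91, 92}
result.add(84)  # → {1, 5, 8, 50, 83, 84, 91, 92}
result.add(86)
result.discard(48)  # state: {1, 5, 8, 50, 83, 84, 86, 91, 92}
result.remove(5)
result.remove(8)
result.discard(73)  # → {1, 50, 83, 84, 86, 91, 92}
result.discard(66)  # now {1, 50, 83, 84, 86, 91, 92}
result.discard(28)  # {1, 50, 83, 84, 86, 91, 92}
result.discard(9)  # {1, 50, 83, 84, 86, 91, 92}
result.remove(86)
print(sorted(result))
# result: [1, 50, 83, 84, 91, 92]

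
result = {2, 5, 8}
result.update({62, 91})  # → {2, 5, 8, 62, 91}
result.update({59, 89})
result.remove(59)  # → {2, 5, 8, 62, 89, 91}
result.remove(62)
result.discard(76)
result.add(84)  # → {2, 5, 8, 84, 89, 91}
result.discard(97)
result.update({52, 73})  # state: {2, 5, 8, 52, 73, 84, 89, 91}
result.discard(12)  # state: {2, 5, 8, 52, 73, 84, 89, 91}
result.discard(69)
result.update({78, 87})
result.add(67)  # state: {2, 5, 8, 52, 67, 73, 78, 84, 87, 89, 91}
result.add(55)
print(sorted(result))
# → [2, 5, 8, 52, 55, 67, 73, 78, 84, 87, 89, 91]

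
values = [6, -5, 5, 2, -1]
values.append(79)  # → [6, -5, 5, 2, -1, 79]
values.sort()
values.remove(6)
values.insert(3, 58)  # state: [-5, -1, 2, 58, 5, 79]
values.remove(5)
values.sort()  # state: [-5, -1, 2, 58, 79]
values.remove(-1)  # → [-5, 2, 58, 79]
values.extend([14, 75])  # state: [-5, 2, 58, 79, 14, 75]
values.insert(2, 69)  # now [-5, 2, 69, 58, 79, 14, 75]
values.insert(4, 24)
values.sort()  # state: [-5, 2, 14, 24, 58, 69, 75, 79]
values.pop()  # 79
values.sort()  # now [-5, 2, 14, 24, 58, 69, 75]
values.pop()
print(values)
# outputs [-5, 2, 14, 24, 58, 69]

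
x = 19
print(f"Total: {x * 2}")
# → Total: 38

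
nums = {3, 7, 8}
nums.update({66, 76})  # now {3, 7, 8, 66, 76}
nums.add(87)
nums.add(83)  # {3, 7, 8, 66, 76, 83, 87}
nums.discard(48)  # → {3, 7, 8, 66, 76, 83, 87}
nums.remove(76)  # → {3, 7, 8, 66, 83, 87}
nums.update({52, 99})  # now {3, 7, 8, 52, 66, 83, 87, 99}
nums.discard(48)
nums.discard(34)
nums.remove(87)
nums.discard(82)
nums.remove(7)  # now {3, 8, 52, 66, 83, 99}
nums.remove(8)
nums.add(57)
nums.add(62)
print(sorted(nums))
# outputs [3, 52, 57, 62, 66, 83, 99]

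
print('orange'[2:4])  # an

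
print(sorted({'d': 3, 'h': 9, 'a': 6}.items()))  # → [('a', 6), ('d', 3), ('h', 9)]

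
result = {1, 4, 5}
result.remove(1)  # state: {4, 5}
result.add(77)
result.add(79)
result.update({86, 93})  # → {4, 5, 77, 79, 86, 93}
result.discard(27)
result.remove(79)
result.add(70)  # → {4, 5, 70, 77, 86, 93}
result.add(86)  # {4, 5, 70, 77, 86, 93}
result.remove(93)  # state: {4, 5, 70, 77, 86}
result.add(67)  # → {4, 5, 67, 70, 77, 86}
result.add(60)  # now {4, 5, 60, 67, 70, 77, 86}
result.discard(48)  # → {4, 5, 60, 67, 70, 77, 86}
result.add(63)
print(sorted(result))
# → [4, 5, 60, 63, 67, 70, 77, 86]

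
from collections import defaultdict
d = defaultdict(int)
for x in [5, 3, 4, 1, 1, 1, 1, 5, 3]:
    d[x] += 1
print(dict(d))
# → {5: 2, 3: 2, 4: 1, 1: 4}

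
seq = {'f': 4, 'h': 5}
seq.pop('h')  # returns 5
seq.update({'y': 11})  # {'f': 4, 'y': 11}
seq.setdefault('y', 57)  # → 11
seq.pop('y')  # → 11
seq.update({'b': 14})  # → {'f': 4, 'b': 14}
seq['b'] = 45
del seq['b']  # {'f': 4}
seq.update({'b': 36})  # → {'f': 4, 'b': 36}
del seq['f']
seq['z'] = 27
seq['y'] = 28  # {'b': 36, 'z': 27, 'y': 28}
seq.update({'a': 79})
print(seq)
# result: {'b': 36, 'z': 27, 'y': 28, 'a': 79}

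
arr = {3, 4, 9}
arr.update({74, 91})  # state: {3, 4, 9, 74, 91}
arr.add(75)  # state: {3, 4, 9, 74, 75, 91}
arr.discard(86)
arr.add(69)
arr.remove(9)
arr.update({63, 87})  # {3, 4, 63, 69, 74, 75, 87, 91}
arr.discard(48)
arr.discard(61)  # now {3, 4, 63, 69, 74, 75, 87, 91}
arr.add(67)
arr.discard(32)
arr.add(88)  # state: {3, 4, 63, 67, 69, 74, 75, 87, 88, 91}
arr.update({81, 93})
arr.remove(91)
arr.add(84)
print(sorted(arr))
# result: [3, 4, 63, 67, 69, 74, 75, 81, 84, 87, 88, 93]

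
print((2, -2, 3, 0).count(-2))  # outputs 1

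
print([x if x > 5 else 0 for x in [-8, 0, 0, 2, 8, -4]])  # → [0, 0, 0, 0, 8, 0]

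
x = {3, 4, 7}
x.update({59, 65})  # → {3, 4, 7, 59, 65}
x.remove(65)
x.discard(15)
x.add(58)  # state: {3, 4, 7, 58, 59}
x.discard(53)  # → {3, 4, 7, 58, 59}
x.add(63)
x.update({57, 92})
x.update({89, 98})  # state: {3, 4, 7, 57, 58, 59, 63, 89, 92, 98}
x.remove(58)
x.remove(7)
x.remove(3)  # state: {4, 57, 59, 63, 89, 92, 98}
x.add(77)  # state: {4, 57, 59, 63, 77, 89, 92, 98}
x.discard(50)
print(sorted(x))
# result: [4, 57, 59, 63, 77, 89, 92, 98]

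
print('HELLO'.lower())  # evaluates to hello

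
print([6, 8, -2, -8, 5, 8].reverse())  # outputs None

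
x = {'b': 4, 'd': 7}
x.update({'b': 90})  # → {'b': 90, 'd': 7}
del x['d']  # {'b': 90}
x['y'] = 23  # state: {'b': 90, 'y': 23}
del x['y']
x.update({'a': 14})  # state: {'b': 90, 'a': 14}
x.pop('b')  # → 90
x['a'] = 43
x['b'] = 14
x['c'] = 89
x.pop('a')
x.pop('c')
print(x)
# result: {'b': 14}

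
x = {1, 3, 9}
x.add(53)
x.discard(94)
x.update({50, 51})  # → {1, 3, 9, 50, 51, 53}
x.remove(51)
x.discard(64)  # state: {1, 3, 9, 50, 53}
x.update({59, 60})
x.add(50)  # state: {1, 3, 9, 50, 53, 59, 60}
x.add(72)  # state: {1, 3, 9, 50, 53, 59, 60, 72}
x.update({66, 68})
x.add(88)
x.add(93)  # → {1, 3, 9, 50, 53, 59, 60, 66, 68, 72, 88, 93}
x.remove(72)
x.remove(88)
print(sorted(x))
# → [1, 3, 9, 50, 53, 59, 60, 66, 68, 93]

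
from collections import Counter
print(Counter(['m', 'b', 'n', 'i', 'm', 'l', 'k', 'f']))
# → Counter({'m': 2, 'b': 1, 'n': 1, 'i': 1, 'l': 1, 'k': 1, 'f': 1})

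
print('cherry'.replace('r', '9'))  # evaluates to che99y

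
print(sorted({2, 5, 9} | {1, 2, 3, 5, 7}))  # [1, 2, 3, 5, 7, 9]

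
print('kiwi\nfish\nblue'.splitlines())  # ['kiwi', 'fish', 'blue']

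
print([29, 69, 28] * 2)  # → [29, 69, 28, 29, 69, 28]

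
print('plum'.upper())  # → PLUM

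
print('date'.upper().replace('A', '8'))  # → D8TE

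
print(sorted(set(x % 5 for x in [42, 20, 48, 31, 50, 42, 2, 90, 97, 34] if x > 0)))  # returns [0, 1, 2, 3, 4]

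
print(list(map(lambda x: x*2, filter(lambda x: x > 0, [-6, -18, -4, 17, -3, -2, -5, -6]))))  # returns [34]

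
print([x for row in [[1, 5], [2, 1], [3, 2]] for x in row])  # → [1, 5, 2, 1, 3, 2]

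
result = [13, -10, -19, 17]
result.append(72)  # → [13, -10, -19, 17, 72]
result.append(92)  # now [13, -10, -19, 17, 72, 92]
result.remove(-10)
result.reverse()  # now [92, 72, 17, -19, 13]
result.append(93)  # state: [92, 72, 17, -19, 13, 93]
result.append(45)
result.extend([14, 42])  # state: [92, 72, 17, -19, 13, 93, 45, 14, 42]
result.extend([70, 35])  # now [92, 72, 17, -19, 13, 93, 45, 14, 42, 70, 35]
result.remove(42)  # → [92, 72, 17, -19, 13, 93, 45, 14, 70, 35]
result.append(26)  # [92, 72, 17, -19, 13, 93, 45, 14, 70, 35, 26]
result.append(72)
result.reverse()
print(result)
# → [72, 26, 35, 70, 14, 45, 93, 13, -19, 17, 72, 92]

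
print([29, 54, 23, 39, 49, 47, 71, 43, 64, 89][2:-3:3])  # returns [23, 47]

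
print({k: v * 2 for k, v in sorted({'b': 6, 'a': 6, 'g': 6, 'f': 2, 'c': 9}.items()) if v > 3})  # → {'a': 12, 'b': 12, 'c': 18, 'g': 12}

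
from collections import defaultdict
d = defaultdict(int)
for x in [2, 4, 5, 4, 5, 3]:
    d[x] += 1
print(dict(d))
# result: {2: 1, 4: 2, 5: 2, 3: 1}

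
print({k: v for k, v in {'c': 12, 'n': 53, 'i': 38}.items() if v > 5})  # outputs {'c': 12, 'n': 53, 'i': 38}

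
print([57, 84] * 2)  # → [57, 84, 57, 84]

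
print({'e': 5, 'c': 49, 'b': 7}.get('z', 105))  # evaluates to 105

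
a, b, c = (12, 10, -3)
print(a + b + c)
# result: 19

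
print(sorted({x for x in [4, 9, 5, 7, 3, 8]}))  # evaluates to [3, 4, 5, 7, 8, 9]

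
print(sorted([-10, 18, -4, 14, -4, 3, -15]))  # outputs [-15, -10, -4, -4, 3, 14, 18]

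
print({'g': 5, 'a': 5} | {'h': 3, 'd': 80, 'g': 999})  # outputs {'g': 999, 'a': 5, 'h': 3, 'd': 80}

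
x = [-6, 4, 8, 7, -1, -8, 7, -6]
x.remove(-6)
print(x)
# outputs [4, 8, 7, -1, -8, 7, -6]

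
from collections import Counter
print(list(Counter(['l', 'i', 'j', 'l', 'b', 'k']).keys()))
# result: ['l', 'i', 'j', 'b', 'k']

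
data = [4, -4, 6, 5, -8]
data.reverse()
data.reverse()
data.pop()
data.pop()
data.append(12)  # [4, -4, 6, 12]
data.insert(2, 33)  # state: [4, -4, 33, 6, 12]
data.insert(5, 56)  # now [4, -4, 33, 6, 12, 56]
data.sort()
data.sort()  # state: [-4, 4, 6, 12, 33, 56]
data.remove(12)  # [-4, 4, 6, 33, 56]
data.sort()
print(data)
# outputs [-4, 4, 6, 33, 56]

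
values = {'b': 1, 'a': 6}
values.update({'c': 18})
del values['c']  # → {'b': 1, 'a': 6}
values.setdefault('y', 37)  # 37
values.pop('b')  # 1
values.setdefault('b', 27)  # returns 27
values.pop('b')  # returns 27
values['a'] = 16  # {'a': 16, 'y': 37}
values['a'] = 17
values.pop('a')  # 17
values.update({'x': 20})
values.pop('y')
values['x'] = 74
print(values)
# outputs {'x': 74}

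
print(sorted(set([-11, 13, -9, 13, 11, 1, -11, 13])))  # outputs [-11, -9, 1, 11, 13]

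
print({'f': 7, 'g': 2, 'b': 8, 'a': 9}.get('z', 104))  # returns 104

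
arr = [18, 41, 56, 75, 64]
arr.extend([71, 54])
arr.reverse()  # [54, 71, 64, 75, 56, 41, 18]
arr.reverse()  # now [18, 41, 56, 75, 64, 71, 54]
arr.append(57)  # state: [18, 41, 56, 75, 64, 71, 54, 57]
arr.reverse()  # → [57, 54, 71, 64, 75, 56, 41, 18]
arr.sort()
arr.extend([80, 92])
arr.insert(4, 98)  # [18, 41, 54, 56, 98, 57, 64, 71, 75, 80, 92]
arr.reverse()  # [92, 80, 75, 71, 64, 57, 98, 56, 54, 41, 18]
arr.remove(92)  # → [80, 75, 71, 64, 57, 98, 56, 54, 41, 18]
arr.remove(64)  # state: [80, 75, 71, 57, 98, 56, 54, 41, 18]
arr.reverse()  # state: [18, 41, 54, 56, 98, 57, 71, 75, 80]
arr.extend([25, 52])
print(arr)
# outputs [18, 41, 54, 56, 98, 57, 71, 75, 80, 25, 52]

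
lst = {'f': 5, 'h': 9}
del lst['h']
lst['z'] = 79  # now {'f': 5, 'z': 79}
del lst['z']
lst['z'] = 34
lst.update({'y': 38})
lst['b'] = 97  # {'f': 5, 'z': 34, 'y': 38, 'b': 97}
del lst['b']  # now {'f': 5, 'z': 34, 'y': 38}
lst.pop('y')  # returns 38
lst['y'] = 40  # {'f': 5, 'z': 34, 'y': 40}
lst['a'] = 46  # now {'f': 5, 'z': 34, 'y': 40, 'a': 46}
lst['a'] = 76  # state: {'f': 5, 'z': 34, 'y': 40, 'a': 76}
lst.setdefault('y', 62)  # 40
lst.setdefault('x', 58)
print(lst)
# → {'f': 5, 'z': 34, 'y': 40, 'a': 76, 'x': 58}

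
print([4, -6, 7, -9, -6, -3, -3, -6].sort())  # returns None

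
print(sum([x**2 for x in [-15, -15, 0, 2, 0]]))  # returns 454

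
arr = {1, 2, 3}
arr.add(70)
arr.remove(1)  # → {2, 3, 70}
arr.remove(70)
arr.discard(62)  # {2, 3}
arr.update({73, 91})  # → {2, 3, 73, 91}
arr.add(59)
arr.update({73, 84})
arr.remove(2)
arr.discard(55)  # {3, 59, 73, 84, 91}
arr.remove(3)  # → {59, 73, 84, 91}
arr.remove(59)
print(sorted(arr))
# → [73, 84, 91]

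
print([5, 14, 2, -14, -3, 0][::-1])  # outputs [0, -3, -14, 2, 14, 5]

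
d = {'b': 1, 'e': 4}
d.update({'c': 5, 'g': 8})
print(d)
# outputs {'b': 1, 'e': 4, 'c': 5, 'g': 8}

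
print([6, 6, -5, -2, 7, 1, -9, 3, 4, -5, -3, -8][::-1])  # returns [-8, -3, -5, 4, 3, -9, 1, 7, -2, -5, 6, 6]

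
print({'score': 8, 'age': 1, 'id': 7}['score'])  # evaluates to 8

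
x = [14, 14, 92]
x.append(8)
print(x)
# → [14, 14, 92, 8]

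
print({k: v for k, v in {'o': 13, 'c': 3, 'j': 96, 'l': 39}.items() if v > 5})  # {'o': 13, 'j': 96, 'l': 39}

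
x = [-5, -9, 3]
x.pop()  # 3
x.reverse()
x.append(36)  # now [-9, -5, 36]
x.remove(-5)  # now [-9, 36]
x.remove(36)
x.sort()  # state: [-9]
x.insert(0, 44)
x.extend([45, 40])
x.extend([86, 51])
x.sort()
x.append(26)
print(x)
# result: [-9, 40, 44, 45, 51, 86, 26]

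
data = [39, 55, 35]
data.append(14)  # [39, 55, 35, 14]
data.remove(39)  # [55, 35, 14]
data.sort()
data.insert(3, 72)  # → [14, 35, 55, 72]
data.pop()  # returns 72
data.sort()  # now [14, 35, 55]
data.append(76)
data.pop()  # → 76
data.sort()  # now [14, 35, 55]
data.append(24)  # [14, 35, 55, 24]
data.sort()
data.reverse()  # [55, 35, 24, 14]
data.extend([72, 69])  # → [55, 35, 24, 14, 72, 69]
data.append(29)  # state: [55, 35, 24, 14, 72, 69, 29]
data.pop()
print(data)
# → [55, 35, 24, 14, 72, 69]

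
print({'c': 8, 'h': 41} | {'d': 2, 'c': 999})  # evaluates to {'c': 999, 'h': 41, 'd': 2}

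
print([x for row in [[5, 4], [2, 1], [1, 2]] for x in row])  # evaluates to [5, 4, 2, 1, 1, 2]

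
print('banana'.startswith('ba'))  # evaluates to True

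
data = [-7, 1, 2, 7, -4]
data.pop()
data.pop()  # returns 7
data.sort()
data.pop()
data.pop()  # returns 1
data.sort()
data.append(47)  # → [-7, 47]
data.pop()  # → 47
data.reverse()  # [-7]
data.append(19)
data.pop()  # 19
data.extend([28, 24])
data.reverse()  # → [24, 28, -7]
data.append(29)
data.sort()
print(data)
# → [-7, 24, 28, 29]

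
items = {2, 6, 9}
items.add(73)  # {2, 6, 9, 73}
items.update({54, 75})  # {2, 6, 9, 54, 73, 75}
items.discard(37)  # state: {2, 6, 9, 54, 73, 75}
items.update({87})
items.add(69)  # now {2, 6, 9, 54, 69, 73, 75, 87}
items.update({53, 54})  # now {2, 6, 9, 53, 54, 69, 73, 75, 87}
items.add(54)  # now {2, 6, 9, 53, 54, 69, 73, 75, 87}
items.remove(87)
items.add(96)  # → {2, 6, 9, 53, 54, 69, 73, 75, 96}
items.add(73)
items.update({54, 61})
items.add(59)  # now {2, 6, 9, 53, 54, 59, 61, 69, 73, 75, 96}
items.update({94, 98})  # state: {2, 6, 9, 53, 54, 59, 61, 69, 73, 75, 94, 96, 98}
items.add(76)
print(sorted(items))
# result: [2, 6, 9, 53, 54, 59, 61, 69, 73, 75, 76, 94, 96, 98]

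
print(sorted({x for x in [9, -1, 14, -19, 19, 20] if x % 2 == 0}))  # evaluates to [14, 20]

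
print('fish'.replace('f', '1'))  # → 1ish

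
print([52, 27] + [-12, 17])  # [52, 27, -12, 17]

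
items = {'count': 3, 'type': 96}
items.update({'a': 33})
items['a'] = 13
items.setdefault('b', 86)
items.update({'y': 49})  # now {'count': 3, 'type': 96, 'a': 13, 'b': 86, 'y': 49}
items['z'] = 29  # {'count': 3, 'type': 96, 'a': 13, 'b': 86, 'y': 49, 'z': 29}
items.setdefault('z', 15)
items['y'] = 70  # {'count': 3, 'type': 96, 'a': 13, 'b': 86, 'y': 70, 'z': 29}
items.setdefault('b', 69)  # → 86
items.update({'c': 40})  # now {'count': 3, 'type': 96, 'a': 13, 'b': 86, 'y': 70, 'z': 29, 'c': 40}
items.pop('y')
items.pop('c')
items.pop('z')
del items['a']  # {'count': 3, 'type': 96, 'b': 86}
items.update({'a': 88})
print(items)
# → {'count': 3, 'type': 96, 'b': 86, 'a': 88}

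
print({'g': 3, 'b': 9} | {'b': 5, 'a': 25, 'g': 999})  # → {'g': 999, 'b': 5, 'a': 25}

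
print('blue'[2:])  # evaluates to ue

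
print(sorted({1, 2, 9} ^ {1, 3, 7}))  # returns [2, 3, 7, 9]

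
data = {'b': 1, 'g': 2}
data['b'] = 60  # {'b': 60, 'g': 2}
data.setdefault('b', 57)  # 60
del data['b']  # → {'g': 2}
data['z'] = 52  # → {'g': 2, 'z': 52}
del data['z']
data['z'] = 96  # {'g': 2, 'z': 96}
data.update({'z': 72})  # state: {'g': 2, 'z': 72}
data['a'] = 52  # {'g': 2, 'z': 72, 'a': 52}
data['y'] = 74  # {'g': 2, 'z': 72, 'a': 52, 'y': 74}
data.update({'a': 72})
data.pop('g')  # 2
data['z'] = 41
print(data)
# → {'z': 41, 'a': 72, 'y': 74}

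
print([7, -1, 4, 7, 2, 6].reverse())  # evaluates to None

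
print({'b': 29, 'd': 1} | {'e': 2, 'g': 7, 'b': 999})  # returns {'b': 999, 'd': 1, 'e': 2, 'g': 7}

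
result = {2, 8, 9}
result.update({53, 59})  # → {2, 8, 9, 53, 59}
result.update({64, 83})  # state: {2, 8, 9, 53, 59, 64, 83}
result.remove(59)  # {2, 8, 9, 53, 64, 83}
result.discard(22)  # {2, 8, 9, 53, 64, 83}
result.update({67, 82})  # {2, 8, 9, 53, 64, 67, 82, 83}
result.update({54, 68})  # {2, 8, 9, 53, 54, 64, 67, 68, 82, 83}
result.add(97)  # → {2, 8, 9, 53, 54, 64, 67, 68, 82, 83, 97}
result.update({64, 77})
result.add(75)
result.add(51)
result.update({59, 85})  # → {2, 8, 9, 51, 53, 54, 59, 64, 67, 68, 75, 77, 82, 83, 85, 97}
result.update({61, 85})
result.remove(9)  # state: {2, 8, 51, 53, 54, 59, 61, 64, 67, 68, 75, 77, 82, 83, 85, 97}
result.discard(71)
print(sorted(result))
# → [2, 8, 51, 53, 54, 59, 61, 64, 67, 68, 75, 77, 82, 83, 85, 97]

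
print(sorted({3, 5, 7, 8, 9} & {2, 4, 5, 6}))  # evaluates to [5]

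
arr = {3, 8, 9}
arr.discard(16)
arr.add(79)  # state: {3, 8, 9, 79}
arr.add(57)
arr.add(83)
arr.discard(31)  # {3, 8, 9, 57, 79, 83}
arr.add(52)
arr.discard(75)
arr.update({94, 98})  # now {3, 8, 9, 52, 57, 79, 83, 94, 98}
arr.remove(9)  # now {3, 8, 52, 57, 79, 83, 94, 98}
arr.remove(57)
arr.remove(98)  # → {3, 8, 52, 79, 83, 94}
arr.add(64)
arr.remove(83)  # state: {3, 8, 52, 64, 79, 94}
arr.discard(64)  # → {3, 8, 52, 79, 94}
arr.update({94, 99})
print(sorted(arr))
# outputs [3, 8, 52, 79, 94, 99]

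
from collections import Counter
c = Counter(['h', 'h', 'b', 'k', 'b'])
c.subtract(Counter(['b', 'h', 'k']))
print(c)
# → Counter({'h': 1, 'b': 1, 'k': 0})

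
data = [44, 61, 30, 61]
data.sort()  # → [30, 44, 61, 61]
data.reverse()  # [61, 61, 44, 30]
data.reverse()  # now [30, 44, 61, 61]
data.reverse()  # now [61, 61, 44, 30]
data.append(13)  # [61, 61, 44, 30, 13]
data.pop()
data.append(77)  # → [61, 61, 44, 30, 77]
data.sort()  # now [30, 44, 61, 61, 77]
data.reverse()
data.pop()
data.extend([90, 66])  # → [77, 61, 61, 44, 90, 66]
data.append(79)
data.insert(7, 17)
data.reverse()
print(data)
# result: [17, 79, 66, 90, 44, 61, 61, 77]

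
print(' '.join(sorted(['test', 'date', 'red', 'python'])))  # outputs date python red test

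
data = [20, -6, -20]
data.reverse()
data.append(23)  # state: [-20, -6, 20, 23]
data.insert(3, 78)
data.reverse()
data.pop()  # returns -20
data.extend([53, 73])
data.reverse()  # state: [73, 53, -6, 20, 78, 23]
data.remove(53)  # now [73, -6, 20, 78, 23]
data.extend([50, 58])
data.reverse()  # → [58, 50, 23, 78, 20, -6, 73]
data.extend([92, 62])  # [58, 50, 23, 78, 20, -6, 73, 92, 62]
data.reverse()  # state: [62, 92, 73, -6, 20, 78, 23, 50, 58]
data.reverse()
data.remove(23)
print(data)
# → [58, 50, 78, 20, -6, 73, 92, 62]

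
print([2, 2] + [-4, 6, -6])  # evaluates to [2, 2, -4, 6, -6]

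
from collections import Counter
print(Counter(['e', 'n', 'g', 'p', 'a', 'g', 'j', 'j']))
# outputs Counter({'g': 2, 'j': 2, 'e': 1, 'n': 1, 'p': 1, 'a': 1})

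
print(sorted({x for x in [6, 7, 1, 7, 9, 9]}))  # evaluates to [1, 6, 7, 9]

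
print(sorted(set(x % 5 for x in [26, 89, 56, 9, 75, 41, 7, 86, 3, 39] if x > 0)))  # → [0, 1, 2, 3, 4]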